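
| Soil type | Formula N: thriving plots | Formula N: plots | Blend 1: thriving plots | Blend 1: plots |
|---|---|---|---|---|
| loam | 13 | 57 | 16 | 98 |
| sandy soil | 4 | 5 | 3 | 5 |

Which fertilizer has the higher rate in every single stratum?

Formula N

Loam: Formula N 13/57 = 22.8%, Blend 1 16/98 = 16.3% → Formula N
Sandy soil: Formula N 4/5 = 80.0%, Blend 1 3/5 = 60.0% → Formula N
Formula N has the higher rate in both groups.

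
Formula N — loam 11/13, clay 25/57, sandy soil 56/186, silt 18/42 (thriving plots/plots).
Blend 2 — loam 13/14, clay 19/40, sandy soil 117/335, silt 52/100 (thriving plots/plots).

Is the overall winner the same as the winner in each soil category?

Loam: Formula N 11/13 = 84.6%, Blend 2 13/14 = 92.9% → Blend 2
Clay: Formula N 25/57 = 43.9%, Blend 2 19/40 = 47.5% → Blend 2
Sandy soil: Formula N 56/186 = 30.1%, Blend 2 117/335 = 34.9% → Blend 2
Silt: Formula N 18/42 = 42.9%, Blend 2 52/100 = 52.0% → Blend 2
Overall: Formula N 110/298 = 36.9%, Blend 2 201/489 = 41.1% → Blend 2
Blend 2 wins overall and in every soil group — no reversal.

Yes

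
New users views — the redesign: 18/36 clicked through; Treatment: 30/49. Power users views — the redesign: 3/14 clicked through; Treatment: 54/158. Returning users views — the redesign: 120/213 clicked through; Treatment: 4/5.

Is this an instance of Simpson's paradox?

New users: the redesign 18/36 = 50.0%, Treatment 30/49 = 61.2% → Treatment
Power users: the redesign 3/14 = 21.4%, Treatment 54/158 = 34.2% → Treatment
Returning users: the redesign 120/213 = 56.3%, Treatment 4/5 = 80.0% → Treatment
Overall: the redesign 141/263 = 53.6%, Treatment 88/212 = 41.5% → the redesign
Treatment wins each user group but the redesign wins overall — the comparison reverses. Treatment's views skew toward power users, which has a lower base rate.

Yes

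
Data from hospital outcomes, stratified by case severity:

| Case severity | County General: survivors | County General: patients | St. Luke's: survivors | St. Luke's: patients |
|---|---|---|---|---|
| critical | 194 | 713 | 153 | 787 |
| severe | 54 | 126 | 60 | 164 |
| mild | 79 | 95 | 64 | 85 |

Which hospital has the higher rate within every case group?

County General

Critical: County General 194/713 = 27.2%, St. Luke's 153/787 = 19.4% → County General
Severe: County General 54/126 = 42.9%, St. Luke's 60/164 = 36.6% → County General
Mild: County General 79/95 = 83.2%, St. Luke's 64/85 = 75.3% → County General
County General has the higher rate in all 3 groups.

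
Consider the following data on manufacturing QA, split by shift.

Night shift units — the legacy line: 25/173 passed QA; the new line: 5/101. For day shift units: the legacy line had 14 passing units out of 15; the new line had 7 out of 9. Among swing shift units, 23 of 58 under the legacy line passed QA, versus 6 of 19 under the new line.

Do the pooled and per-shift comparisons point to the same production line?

Yes

Night shift: the legacy line 25/173 = 14.5%, the new line 5/101 = 5.0% → the legacy line
Day shift: the legacy line 14/15 = 93.3%, the new line 7/9 = 77.8% → the legacy line
Swing shift: the legacy line 23/58 = 39.7%, the new line 6/19 = 31.6% → the legacy line
Overall: the legacy line 62/246 = 25.2%, the new line 18/129 = 14.0% → the legacy line
The legacy line wins overall and in every shift group — no reversal.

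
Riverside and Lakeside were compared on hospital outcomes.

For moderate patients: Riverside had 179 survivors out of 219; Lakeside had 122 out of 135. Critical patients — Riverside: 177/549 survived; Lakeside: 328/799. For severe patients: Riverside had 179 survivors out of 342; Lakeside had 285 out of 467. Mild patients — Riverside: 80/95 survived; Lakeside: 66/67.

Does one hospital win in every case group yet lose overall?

Moderate: Riverside 179/219 = 81.7%, Lakeside 122/135 = 90.4% → Lakeside
Critical: Riverside 177/549 = 32.2%, Lakeside 328/799 = 41.1% → Lakeside
Severe: Riverside 179/342 = 52.3%, Lakeside 285/467 = 61.0% → Lakeside
Mild: Riverside 80/95 = 84.2%, Lakeside 66/67 = 98.5% → Lakeside
Overall: Riverside 615/1205 = 51.0%, Lakeside 801/1468 = 54.6% → Lakeside
Lakeside wins overall and in every case group — no reversal.

No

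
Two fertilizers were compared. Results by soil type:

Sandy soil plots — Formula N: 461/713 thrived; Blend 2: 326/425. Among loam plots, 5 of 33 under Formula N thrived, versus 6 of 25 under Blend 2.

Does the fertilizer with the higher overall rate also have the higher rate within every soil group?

Yes

Sandy soil: Formula N 461/713 = 64.7%, Blend 2 326/425 = 76.7% → Blend 2
Loam: Formula N 5/33 = 15.2%, Blend 2 6/25 = 24.0% → Blend 2
Overall: Formula N 466/746 = 62.5%, Blend 2 332/450 = 73.8% → Blend 2
Blend 2 wins overall and in every soil group — no reversal.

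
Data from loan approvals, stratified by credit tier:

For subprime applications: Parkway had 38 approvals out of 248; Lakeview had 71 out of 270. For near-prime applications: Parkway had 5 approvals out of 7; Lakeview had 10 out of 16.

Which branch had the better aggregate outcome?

Subprime: Parkway 38/248 = 15.3%, Lakeview 71/270 = 26.3% → Lakeview
Near-prime: Parkway 5/7 = 71.4%, Lakeview 10/16 = 62.5% → Parkway
Overall: Parkway 43/255 = 16.9%, Lakeview 81/286 = 28.3% → Lakeview
(Neither sweeps every credit group, but Lakeview has the higher pooled rate.)

Lakeview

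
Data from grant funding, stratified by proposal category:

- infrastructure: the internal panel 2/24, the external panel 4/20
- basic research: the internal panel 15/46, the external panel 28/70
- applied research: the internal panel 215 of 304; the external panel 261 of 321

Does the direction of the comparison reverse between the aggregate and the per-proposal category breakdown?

No

Infrastructure: the internal panel 2/24 = 8.3%, the external panel 4/20 = 20.0% → the external panel
Basic research: the internal panel 15/46 = 32.6%, the external panel 28/70 = 40.0% → the external panel
Applied research: the internal panel 215/304 = 70.7%, the external panel 261/321 = 81.3% → the external panel
Overall: the internal panel 232/374 = 62.0%, the external panel 293/411 = 71.3% → the external panel
The external panel wins overall and in every proposal group — no reversal.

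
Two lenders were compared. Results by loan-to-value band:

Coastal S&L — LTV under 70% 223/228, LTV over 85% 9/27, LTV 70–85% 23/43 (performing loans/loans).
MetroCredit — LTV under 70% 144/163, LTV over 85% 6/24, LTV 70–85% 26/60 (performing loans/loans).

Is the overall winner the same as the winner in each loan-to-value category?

Yes

LTV under 70%: Coastal S&L 223/228 = 97.8%, MetroCredit 144/163 = 88.3% → Coastal S&L
LTV over 85%: Coastal S&L 9/27 = 33.3%, MetroCredit 6/24 = 25.0% → Coastal S&L
LTV 70–85%: Coastal S&L 23/43 = 53.5%, MetroCredit 26/60 = 43.3% → Coastal S&L
Overall: Coastal S&L 255/298 = 85.6%, MetroCredit 176/247 = 71.3% → Coastal S&L
Coastal S&L wins overall and in every loan-to-value group — no reversal.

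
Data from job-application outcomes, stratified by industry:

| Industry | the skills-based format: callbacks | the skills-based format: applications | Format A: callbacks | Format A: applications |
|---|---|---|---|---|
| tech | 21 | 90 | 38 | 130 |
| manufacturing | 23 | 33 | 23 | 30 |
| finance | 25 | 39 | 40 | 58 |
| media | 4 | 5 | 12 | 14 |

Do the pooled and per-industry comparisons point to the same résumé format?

Yes

Tech: the skills-based format 21/90 = 23.3%, Format A 38/130 = 29.2% → Format A
Manufacturing: the skills-based format 23/33 = 69.7%, Format A 23/30 = 76.7% → Format A
Finance: the skills-based format 25/39 = 64.1%, Format A 40/58 = 69.0% → Format A
Media: the skills-based format 4/5 = 80.0%, Format A 12/14 = 85.7% → Format A
Overall: the skills-based format 73/167 = 43.7%, Format A 113/232 = 48.7% → Format A
Format A wins overall and in every industry group — no reversal.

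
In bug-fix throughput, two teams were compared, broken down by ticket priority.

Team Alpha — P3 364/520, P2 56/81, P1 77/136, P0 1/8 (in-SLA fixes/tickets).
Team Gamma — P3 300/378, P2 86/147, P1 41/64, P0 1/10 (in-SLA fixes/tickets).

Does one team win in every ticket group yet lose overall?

No

P3: Team Alpha 364/520 = 70.0%, Team Gamma 300/378 = 79.4% → Team Gamma
P2: Team Alpha 56/81 = 69.1%, Team Gamma 86/147 = 58.5% → Team Alpha
P1: Team Alpha 77/136 = 56.6%, Team Gamma 41/64 = 64.1% → Team Gamma
P0: Team Alpha 1/8 = 12.5%, Team Gamma 1/10 = 10.0% → Team Alpha
Overall: Team Alpha 498/745 = 66.8%, Team Gamma 428/599 = 71.5% → Team Gamma
Neither sweeps: Team Alpha wins 2 of 4 groups, Team Gamma wins 2. Team Gamma wins overall but not every group — no Simpson reversal.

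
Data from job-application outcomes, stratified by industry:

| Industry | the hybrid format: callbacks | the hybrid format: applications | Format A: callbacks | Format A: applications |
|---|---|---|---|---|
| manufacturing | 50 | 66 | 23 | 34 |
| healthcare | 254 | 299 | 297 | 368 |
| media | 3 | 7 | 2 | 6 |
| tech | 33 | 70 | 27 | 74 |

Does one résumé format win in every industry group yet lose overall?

No

Manufacturing: the hybrid format 50/66 = 75.8%, Format A 23/34 = 67.6% → the hybrid format
Healthcare: the hybrid format 254/299 = 84.9%, Format A 297/368 = 80.7% → the hybrid format
Media: the hybrid format 3/7 = 42.9%, Format A 2/6 = 33.3% → the hybrid format
Tech: the hybrid format 33/70 = 47.1%, Format A 27/74 = 36.5% → the hybrid format
Overall: the hybrid format 340/442 = 76.9%, Format A 349/482 = 72.4% → the hybrid format
The hybrid format wins overall and in every industry group — no reversal.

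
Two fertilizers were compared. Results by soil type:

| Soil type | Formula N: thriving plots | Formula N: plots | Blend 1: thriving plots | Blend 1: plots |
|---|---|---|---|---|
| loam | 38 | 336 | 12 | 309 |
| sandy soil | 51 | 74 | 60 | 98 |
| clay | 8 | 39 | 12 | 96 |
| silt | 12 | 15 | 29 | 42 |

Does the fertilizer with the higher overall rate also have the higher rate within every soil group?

Loam: Formula N 38/336 = 11.3%, Blend 1 12/309 = 3.9% → Formula N
Sandy soil: Formula N 51/74 = 68.9%, Blend 1 60/98 = 61.2% → Formula N
Clay: Formula N 8/39 = 20.5%, Blend 1 12/96 = 12.5% → Formula N
Silt: Formula N 12/15 = 80.0%, Blend 1 29/42 = 69.0% → Formula N
Overall: Formula N 109/464 = 23.5%, Blend 1 113/545 = 20.7% → Formula N
Formula N wins overall and in every soil group — no reversal.

Yes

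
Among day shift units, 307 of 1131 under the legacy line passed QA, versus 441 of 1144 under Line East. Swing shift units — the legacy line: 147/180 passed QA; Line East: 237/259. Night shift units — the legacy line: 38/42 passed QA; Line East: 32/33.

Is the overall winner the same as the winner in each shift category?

Yes

Day shift: the legacy line 307/1131 = 27.1%, Line East 441/1144 = 38.5% → Line East
Swing shift: the legacy line 147/180 = 81.7%, Line East 237/259 = 91.5% → Line East
Night shift: the legacy line 38/42 = 90.5%, Line East 32/33 = 97.0% → Line East
Overall: the legacy line 492/1353 = 36.4%, Line East 710/1436 = 49.4% → Line East
Line East wins overall and in every shift group — no reversal.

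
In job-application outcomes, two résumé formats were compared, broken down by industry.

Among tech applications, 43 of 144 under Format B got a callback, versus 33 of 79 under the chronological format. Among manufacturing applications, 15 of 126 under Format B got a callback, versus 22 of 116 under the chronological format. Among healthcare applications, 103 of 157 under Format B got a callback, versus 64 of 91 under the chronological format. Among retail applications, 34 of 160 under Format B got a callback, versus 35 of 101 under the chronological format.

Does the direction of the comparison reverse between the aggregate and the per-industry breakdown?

No

Tech: Format B 43/144 = 29.9%, the chronological format 33/79 = 41.8% → the chronological format
Manufacturing: Format B 15/126 = 11.9%, the chronological format 22/116 = 19.0% → the chronological format
Healthcare: Format B 103/157 = 65.6%, the chronological format 64/91 = 70.3% → the chronological format
Retail: Format B 34/160 = 21.2%, the chronological format 35/101 = 34.7% → the chronological format
Overall: Format B 195/587 = 33.2%, the chronological format 154/387 = 39.8% → the chronological format
The chronological format wins overall and in every industry group — no reversal.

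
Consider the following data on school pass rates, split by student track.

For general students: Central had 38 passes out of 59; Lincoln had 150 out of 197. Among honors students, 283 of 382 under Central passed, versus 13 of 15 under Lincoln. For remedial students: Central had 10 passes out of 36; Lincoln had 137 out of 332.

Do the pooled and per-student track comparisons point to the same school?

No

General: Central 38/59 = 64.4%, Lincoln 150/197 = 76.1% → Lincoln
Honors: Central 283/382 = 74.1%, Lincoln 13/15 = 86.7% → Lincoln
Remedial: Central 10/36 = 27.8%, Lincoln 137/332 = 41.3% → Lincoln
Overall: Central 331/477 = 69.4%, Lincoln 300/544 = 55.1% → Central
Lincoln wins each student group but Central wins overall — the comparison reverses. Lincoln's students skew toward remedial, which has a lower base rate.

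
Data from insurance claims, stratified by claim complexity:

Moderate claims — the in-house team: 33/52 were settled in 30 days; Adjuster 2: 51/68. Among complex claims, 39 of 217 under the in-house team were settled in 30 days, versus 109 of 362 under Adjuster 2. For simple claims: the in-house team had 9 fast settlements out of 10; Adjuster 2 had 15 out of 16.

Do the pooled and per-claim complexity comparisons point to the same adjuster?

Moderate: the in-house team 33/52 = 63.5%, Adjuster 2 51/68 = 75.0% → Adjuster 2
Complex: the in-house team 39/217 = 18.0%, Adjuster 2 109/362 = 30.1% → Adjuster 2
Simple: the in-house team 9/10 = 90.0%, Adjuster 2 15/16 = 93.8% → Adjuster 2
Overall: the in-house team 81/279 = 29.0%, Adjuster 2 175/446 = 39.2% → Adjuster 2
Adjuster 2 wins overall and in every claim group — no reversal.

Yes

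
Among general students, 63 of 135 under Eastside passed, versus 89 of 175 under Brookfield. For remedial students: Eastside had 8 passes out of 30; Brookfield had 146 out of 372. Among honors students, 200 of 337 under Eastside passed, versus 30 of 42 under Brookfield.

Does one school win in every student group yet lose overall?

General: Eastside 63/135 = 46.7%, Brookfield 89/175 = 50.9% → Brookfield
Remedial: Eastside 8/30 = 26.7%, Brookfield 146/372 = 39.2% → Brookfield
Honors: Eastside 200/337 = 59.3%, Brookfield 30/42 = 71.4% → Brookfield
Overall: Eastside 271/502 = 54.0%, Brookfield 265/589 = 45.0% → Eastside
Brookfield wins each student group but Eastside wins overall — the comparison reverses. Brookfield's students skew toward remedial, which has a lower base rate.

Yes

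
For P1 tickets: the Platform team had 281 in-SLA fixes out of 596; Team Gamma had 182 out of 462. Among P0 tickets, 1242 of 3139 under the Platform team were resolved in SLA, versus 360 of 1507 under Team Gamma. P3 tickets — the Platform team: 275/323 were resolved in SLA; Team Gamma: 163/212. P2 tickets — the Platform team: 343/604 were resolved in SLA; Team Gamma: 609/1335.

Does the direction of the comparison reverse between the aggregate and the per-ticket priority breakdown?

P1: the Platform team 281/596 = 47.1%, Team Gamma 182/462 = 39.4% → the Platform team
P0: the Platform team 1242/3139 = 39.6%, Team Gamma 360/1507 = 23.9% → the Platform team
P3: the Platform team 275/323 = 85.1%, Team Gamma 163/212 = 76.9% → the Platform team
P2: the Platform team 343/604 = 56.8%, Team Gamma 609/1335 = 45.6% → the Platform team
Overall: the Platform team 2141/4662 = 45.9%, Team Gamma 1314/3516 = 37.4% → the Platform team
The Platform team wins overall and in every ticket group — no reversal.

No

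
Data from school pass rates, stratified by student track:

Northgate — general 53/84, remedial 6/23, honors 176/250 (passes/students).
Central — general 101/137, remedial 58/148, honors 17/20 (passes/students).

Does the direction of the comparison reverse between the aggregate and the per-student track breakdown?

General: Northgate 53/84 = 63.1%, Central 101/137 = 73.7% → Central
Remedial: Northgate 6/23 = 26.1%, Central 58/148 = 39.2% → Central
Honors: Northgate 176/250 = 70.4%, Central 17/20 = 85.0% → Central
Overall: Northgate 235/357 = 65.8%, Central 176/305 = 57.7% → Northgate
Central wins each student group but Northgate wins overall — the comparison reverses. Central's students skew toward remedial, which has a lower base rate.

Yes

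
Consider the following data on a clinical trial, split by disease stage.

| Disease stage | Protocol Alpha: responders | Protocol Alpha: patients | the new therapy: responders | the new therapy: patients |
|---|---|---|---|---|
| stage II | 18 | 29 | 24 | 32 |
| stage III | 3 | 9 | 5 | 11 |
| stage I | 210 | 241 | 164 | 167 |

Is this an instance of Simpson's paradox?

No

Stage II: Protocol Alpha 18/29 = 62.1%, the new therapy 24/32 = 75.0% → the new therapy
Stage III: Protocol Alpha 3/9 = 33.3%, the new therapy 5/11 = 45.5% → the new therapy
Stage I: Protocol Alpha 210/241 = 87.1%, the new therapy 164/167 = 98.2% → the new therapy
Overall: Protocol Alpha 231/279 = 82.8%, the new therapy 193/210 = 91.9% → the new therapy
The new therapy wins overall and in every disease group — no reversal.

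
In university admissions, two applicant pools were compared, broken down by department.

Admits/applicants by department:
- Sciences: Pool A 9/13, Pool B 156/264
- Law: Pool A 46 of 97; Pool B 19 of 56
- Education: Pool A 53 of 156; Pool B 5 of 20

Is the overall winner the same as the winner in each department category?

Sciences: Pool A 9/13 = 69.2%, Pool B 156/264 = 59.1% → Pool A
Law: Pool A 46/97 = 47.4%, Pool B 19/56 = 33.9% → Pool A
Education: Pool A 53/156 = 34.0%, Pool B 5/20 = 25.0% → Pool A
Overall: Pool A 108/266 = 40.6%, Pool B 180/340 = 52.9% → Pool B
Pool A wins each department group but Pool B wins overall — the comparison reverses. Pool A's applicants skew toward Education, which has a lower base rate.

No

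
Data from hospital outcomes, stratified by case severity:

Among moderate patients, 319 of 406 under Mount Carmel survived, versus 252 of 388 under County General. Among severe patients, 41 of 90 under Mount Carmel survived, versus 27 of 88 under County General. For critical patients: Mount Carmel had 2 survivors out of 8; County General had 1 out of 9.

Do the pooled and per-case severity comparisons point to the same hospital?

Moderate: Mount Carmel 319/406 = 78.6%, County General 252/388 = 64.9% → Mount Carmel
Severe: Mount Carmel 41/90 = 45.6%, County General 27/88 = 30.7% → Mount Carmel
Critical: Mount Carmel 2/8 = 25.0%, County General 1/9 = 11.1% → Mount Carmel
Overall: Mount Carmel 362/504 = 71.8%, County General 280/485 = 57.7% → Mount Carmel
Mount Carmel wins overall and in every case group — no reversal.

Yes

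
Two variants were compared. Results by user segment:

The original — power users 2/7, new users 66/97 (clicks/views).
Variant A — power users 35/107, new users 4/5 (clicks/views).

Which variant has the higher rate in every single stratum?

Variant A

Power users: the original 2/7 = 28.6%, Variant A 35/107 = 32.7% → Variant A
New users: the original 66/97 = 68.0%, Variant A 4/5 = 80.0% → Variant A
Variant A has the higher rate in both groups.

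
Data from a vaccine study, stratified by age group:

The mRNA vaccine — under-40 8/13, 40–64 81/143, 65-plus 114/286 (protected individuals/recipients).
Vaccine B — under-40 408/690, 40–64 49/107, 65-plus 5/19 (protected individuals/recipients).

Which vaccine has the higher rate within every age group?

the mRNA vaccine

Under-40: the mRNA vaccine 8/13 = 61.5%, Vaccine B 408/690 = 59.1% → the mRNA vaccine
40–64: the mRNA vaccine 81/143 = 56.6%, Vaccine B 49/107 = 45.8% → the mRNA vaccine
65-plus: the mRNA vaccine 114/286 = 39.9%, Vaccine B 5/19 = 26.3% → the mRNA vaccine
The mRNA vaccine has the higher rate in all 3 groups.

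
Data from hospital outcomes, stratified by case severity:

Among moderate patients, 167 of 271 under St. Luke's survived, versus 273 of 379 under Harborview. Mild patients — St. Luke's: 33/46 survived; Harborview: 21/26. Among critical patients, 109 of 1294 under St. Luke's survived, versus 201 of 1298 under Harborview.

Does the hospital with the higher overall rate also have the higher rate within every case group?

Moderate: St. Luke's 167/271 = 61.6%, Harborview 273/379 = 72.0% → Harborview
Mild: St. Luke's 33/46 = 71.7%, Harborview 21/26 = 80.8% → Harborview
Critical: St. Luke's 109/1294 = 8.4%, Harborview 201/1298 = 15.5% → Harborview
Overall: St. Luke's 309/1611 = 19.2%, Harborview 495/1703 = 29.1% → Harborview
Harborview wins overall and in every case group — no reversal.

Yes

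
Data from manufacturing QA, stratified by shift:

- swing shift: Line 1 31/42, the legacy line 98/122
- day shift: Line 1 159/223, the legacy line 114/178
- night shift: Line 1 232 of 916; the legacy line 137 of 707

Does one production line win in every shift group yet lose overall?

Swing shift: Line 1 31/42 = 73.8%, the legacy line 98/122 = 80.3% → the legacy line
Day shift: Line 1 159/223 = 71.3%, the legacy line 114/178 = 64.0% → Line 1
Night shift: Line 1 232/916 = 25.3%, the legacy line 137/707 = 19.4% → Line 1
Overall: Line 1 422/1181 = 35.7%, the legacy line 349/1007 = 34.7% → Line 1
Neither sweeps: Line 1 wins 2 of 3 groups, the legacy line wins 1. Line 1 wins overall but not every group — no Simpson reversal.

No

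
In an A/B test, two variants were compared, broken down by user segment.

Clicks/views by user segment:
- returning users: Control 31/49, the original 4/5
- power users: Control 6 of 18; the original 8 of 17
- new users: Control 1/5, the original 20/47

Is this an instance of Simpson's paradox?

Returning users: Control 31/49 = 63.3%, the original 4/5 = 80.0% → the original
Power users: Control 6/18 = 33.3%, the original 8/17 = 47.1% → the original
New users: Control 1/5 = 20.0%, the original 20/47 = 42.6% → the original
Overall: Control 38/72 = 52.8%, the original 32/69 = 46.4% → Control
The original wins each user group but Control wins overall — the comparison reverses. The original's views skew toward new users, which has a lower base rate.

Yes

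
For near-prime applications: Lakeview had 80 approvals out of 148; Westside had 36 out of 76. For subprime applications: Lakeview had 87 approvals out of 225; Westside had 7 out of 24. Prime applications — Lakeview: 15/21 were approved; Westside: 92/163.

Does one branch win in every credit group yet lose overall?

Yes

Near-prime: Lakeview 80/148 = 54.1%, Westside 36/76 = 47.4% → Lakeview
Subprime: Lakeview 87/225 = 38.7%, Westside 7/24 = 29.2% → Lakeview
Prime: Lakeview 15/21 = 71.4%, Westside 92/163 = 56.4% → Lakeview
Overall: Lakeview 182/394 = 46.2%, Westside 135/263 = 51.3% → Westside
Lakeview wins each credit group but Westside wins overall — the comparison reverses. Lakeview's applications skew toward subprime, which has a lower base rate.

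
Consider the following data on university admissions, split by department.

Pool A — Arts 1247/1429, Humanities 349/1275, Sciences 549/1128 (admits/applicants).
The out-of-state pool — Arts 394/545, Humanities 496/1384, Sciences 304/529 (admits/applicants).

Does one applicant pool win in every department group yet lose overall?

No

Arts: Pool A 1247/1429 = 87.3%, the out-of-state pool 394/545 = 72.3% → Pool A
Humanities: Pool A 349/1275 = 27.4%, the out-of-state pool 496/1384 = 35.8% → the out-of-state pool
Sciences: Pool A 549/1128 = 48.7%, the out-of-state pool 304/529 = 57.5% → the out-of-state pool
Overall: Pool A 2145/3832 = 56.0%, the out-of-state pool 1194/2458 = 48.6% → Pool A
Neither sweeps: Pool A wins 1 of 3 groups, the out-of-state pool wins 2. Pool A wins overall but not every group — no Simpson reversal.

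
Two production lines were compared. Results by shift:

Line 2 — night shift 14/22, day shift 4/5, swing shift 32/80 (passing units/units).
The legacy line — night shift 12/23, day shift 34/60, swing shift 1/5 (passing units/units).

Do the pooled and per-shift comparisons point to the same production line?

No

Night shift: Line 2 14/22 = 63.6%, the legacy line 12/23 = 52.2% → Line 2
Day shift: Line 2 4/5 = 80.0%, the legacy line 34/60 = 56.7% → Line 2
Swing shift: Line 2 32/80 = 40.0%, the legacy line 1/5 = 20.0% → Line 2
Overall: Line 2 50/107 = 46.7%, the legacy line 47/88 = 53.4% → the legacy line
Line 2 wins each shift group but the legacy line wins overall — the comparison reverses. Line 2's units skew toward swing shift, which has a lower base rate.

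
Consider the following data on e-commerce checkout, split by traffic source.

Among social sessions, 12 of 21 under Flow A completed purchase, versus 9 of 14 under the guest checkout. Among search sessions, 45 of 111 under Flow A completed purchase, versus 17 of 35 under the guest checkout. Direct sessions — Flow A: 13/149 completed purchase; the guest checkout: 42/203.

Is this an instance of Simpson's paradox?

No

Social: Flow A 12/21 = 57.1%, the guest checkout 9/14 = 64.3% → the guest checkout
Search: Flow A 45/111 = 40.5%, the guest checkout 17/35 = 48.6% → the guest checkout
Direct: Flow A 13/149 = 8.7%, the guest checkout 42/203 = 20.7% → the guest checkout
Overall: Flow A 70/281 = 24.9%, the guest checkout 68/252 = 27.0% → the guest checkout
The guest checkout wins overall and in every traffic group — no reversal.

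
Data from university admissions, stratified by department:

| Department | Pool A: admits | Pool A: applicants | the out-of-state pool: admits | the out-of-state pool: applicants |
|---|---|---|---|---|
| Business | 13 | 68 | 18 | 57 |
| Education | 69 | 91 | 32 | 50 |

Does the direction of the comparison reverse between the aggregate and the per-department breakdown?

No

Business: Pool A 13/68 = 19.1%, the out-of-state pool 18/57 = 31.6% → the out-of-state pool
Education: Pool A 69/91 = 75.8%, the out-of-state pool 32/50 = 64.0% → Pool A
Overall: Pool A 82/159 = 51.6%, the out-of-state pool 50/107 = 46.7% → Pool A
Neither sweeps: Pool A wins 1 of 2 groups, the out-of-state pool wins 1. Pool A wins overall but not every group — no Simpson reversal.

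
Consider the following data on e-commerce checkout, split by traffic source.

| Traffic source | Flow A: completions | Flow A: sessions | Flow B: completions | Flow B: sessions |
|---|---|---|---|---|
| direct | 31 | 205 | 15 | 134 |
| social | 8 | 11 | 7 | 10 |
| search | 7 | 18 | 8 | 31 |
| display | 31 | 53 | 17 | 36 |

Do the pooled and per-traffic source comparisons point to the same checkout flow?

Direct: Flow A 31/205 = 15.1%, Flow B 15/134 = 11.2% → Flow A
Social: Flow A 8/11 = 72.7%, Flow B 7/10 = 70.0% → Flow A
Search: Flow A 7/18 = 38.9%, Flow B 8/31 = 25.8% → Flow A
Display: Flow A 31/53 = 58.5%, Flow B 17/36 = 47.2% → Flow A
Overall: Flow A 77/287 = 26.8%, Flow B 47/211 = 22.3% → Flow A
Flow A wins overall and in every traffic group — no reversal.

Yes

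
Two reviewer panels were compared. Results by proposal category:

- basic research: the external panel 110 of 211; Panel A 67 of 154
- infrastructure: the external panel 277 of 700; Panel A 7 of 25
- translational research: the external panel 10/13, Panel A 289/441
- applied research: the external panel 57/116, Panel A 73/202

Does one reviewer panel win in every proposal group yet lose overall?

Basic research: the external panel 110/211 = 52.1%, Panel A 67/154 = 43.5% → the external panel
Infrastructure: the external panel 277/700 = 39.6%, Panel A 7/25 = 28.0% → the external panel
Translational research: the external panel 10/13 = 76.9%, Panel A 289/441 = 65.5% → the external panel
Applied research: the external panel 57/116 = 49.1%, Panel A 73/202 = 36.1% → the external panel
Overall: the external panel 454/1040 = 43.7%, Panel A 436/822 = 53.0% → Panel A
The external panel wins each proposal group but Panel A wins overall — the comparison reverses. The external panel's proposals skew toward infrastructure, which has a lower base rate.

Yes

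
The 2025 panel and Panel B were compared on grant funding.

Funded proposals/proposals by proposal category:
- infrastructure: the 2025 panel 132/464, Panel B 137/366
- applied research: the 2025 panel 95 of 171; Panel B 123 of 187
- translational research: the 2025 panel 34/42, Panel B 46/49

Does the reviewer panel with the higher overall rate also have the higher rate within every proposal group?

Yes

Infrastructure: the 2025 panel 132/464 = 28.4%, Panel B 137/366 = 37.4% → Panel B
Applied research: the 2025 panel 95/171 = 55.6%, Panel B 123/187 = 65.8% → Panel B
Translational research: the 2025 panel 34/42 = 81.0%, Panel B 46/49 = 93.9% → Panel B
Overall: the 2025 panel 261/677 = 38.6%, Panel B 306/602 = 50.8% → Panel B
Panel B wins overall and in every proposal group — no reversal.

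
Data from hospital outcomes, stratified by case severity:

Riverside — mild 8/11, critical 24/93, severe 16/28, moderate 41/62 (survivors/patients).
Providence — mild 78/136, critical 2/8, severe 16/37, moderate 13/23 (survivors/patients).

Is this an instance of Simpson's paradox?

Mild: Riverside 8/11 = 72.7%, Providence 78/136 = 57.4% → Riverside
Critical: Riverside 24/93 = 25.8%, Providence 2/8 = 25.0% → Riverside
Severe: Riverside 16/28 = 57.1%, Providence 16/37 = 43.2% → Riverside
Moderate: Riverside 41/62 = 66.1%, Providence 13/23 = 56.5% → Riverside
Overall: Riverside 89/194 = 45.9%, Providence 109/204 = 53.4% → Providence
Riverside wins each case group but Providence wins overall — the comparison reverses. Riverside's patients skew toward critical, which has a lower base rate.

Yes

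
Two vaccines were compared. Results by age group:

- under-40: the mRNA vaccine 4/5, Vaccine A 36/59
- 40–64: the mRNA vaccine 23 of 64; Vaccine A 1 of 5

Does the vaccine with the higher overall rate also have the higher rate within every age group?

Under-40: the mRNA vaccine 4/5 = 80.0%, Vaccine A 36/59 = 61.0% → the mRNA vaccine
40–64: the mRNA vaccine 23/64 = 35.9%, Vaccine A 1/5 = 20.0% → the mRNA vaccine
Overall: the mRNA vaccine 27/69 = 39.1%, Vaccine A 37/64 = 57.8% → Vaccine A
The mRNA vaccine wins each age group but Vaccine A wins overall — the comparison reverses. The mRNA vaccine's recipients skew toward 40–64, which has a lower base rate.

No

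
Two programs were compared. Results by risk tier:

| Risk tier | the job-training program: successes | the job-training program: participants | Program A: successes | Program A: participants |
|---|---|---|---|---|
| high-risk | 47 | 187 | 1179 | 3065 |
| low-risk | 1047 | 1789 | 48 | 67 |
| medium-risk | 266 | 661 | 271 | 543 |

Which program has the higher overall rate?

High-risk: the job-training program 47/187 = 25.1%, Program A 1179/3065 = 38.5% → Program A
Low-risk: the job-training program 1047/1789 = 58.5%, Program A 48/67 = 71.6% → Program A
Medium-risk: the job-training program 266/661 = 40.2%, Program A 271/543 = 49.9% → Program A
Overall: the job-training program 1360/2637 = 51.6%, Program A 1498/3675 = 40.8% → the job-training program
(Program A wins every risk group but the job-training program wins overall — Program A's participants skew toward the low-rate high-risk group.)

the job-training program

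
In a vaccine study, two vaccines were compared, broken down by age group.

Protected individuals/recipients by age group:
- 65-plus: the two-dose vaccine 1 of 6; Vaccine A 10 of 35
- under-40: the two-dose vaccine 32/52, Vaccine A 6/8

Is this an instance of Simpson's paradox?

65-plus: the two-dose vaccine 1/6 = 16.7%, Vaccine A 10/35 = 28.6% → Vaccine A
Under-40: the two-dose vaccine 32/52 = 61.5%, Vaccine A 6/8 = 75.0% → Vaccine A
Overall: the two-dose vaccine 33/58 = 56.9%, Vaccine A 16/43 = 37.2% → the two-dose vaccine
Vaccine A wins each age group but the two-dose vaccine wins overall — the comparison reverses. Vaccine A's recipients skew toward 65-plus, which has a lower base rate.

Yes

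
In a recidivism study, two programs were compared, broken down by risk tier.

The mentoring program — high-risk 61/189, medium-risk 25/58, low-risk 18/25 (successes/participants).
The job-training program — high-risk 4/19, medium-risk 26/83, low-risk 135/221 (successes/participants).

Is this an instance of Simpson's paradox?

High-risk: the mentoring program 61/189 = 32.3%, the job-training program 4/19 = 21.1% → the mentoring program
Medium-risk: the mentoring program 25/58 = 43.1%, the job-training program 26/83 = 31.3% → the mentoring program
Low-risk: the mentoring program 18/25 = 72.0%, the job-training program 135/221 = 61.1% → the mentoring program
Overall: the mentoring program 104/272 = 38.2%, the job-training program 165/323 = 51.1% → the job-training program
The mentoring program wins each risk group but the job-training program wins overall — the comparison reverses. The mentoring program's participants skew toward high-risk, which has a lower base rate.

Yes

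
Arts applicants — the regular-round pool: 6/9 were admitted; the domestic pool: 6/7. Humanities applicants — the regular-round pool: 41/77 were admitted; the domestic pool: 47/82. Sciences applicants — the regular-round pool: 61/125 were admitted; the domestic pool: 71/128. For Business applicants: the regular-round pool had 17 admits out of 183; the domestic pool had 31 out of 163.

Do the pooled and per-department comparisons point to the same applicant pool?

Yes

Arts: the regular-round pool 6/9 = 66.7%, the domestic pool 6/7 = 85.7% → the domestic pool
Humanities: the regular-round pool 41/77 = 53.2%, the domestic pool 47/82 = 57.3% → the domestic pool
Sciences: the regular-round pool 61/125 = 48.8%, the domestic pool 71/128 = 55.5% → the domestic pool
Business: the regular-round pool 17/183 = 9.3%, the domestic pool 31/163 = 19.0% → the domestic pool
Overall: the regular-round pool 125/394 = 31.7%, the domestic pool 155/380 = 40.8% → the domestic pool
The domestic pool wins overall and in every department group — no reversal.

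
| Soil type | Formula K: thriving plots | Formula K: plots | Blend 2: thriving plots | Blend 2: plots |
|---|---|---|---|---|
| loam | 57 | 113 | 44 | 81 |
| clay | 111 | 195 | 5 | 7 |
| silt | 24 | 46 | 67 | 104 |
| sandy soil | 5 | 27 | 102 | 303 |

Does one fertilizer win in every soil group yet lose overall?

Loam: Formula K 57/113 = 50.4%, Blend 2 44/81 = 54.3% → Blend 2
Clay: Formula K 111/195 = 56.9%, Blend 2 5/7 = 71.4% → Blend 2
Silt: Formula K 24/46 = 52.2%, Blend 2 67/104 = 64.4% → Blend 2
Sandy soil: Formula K 5/27 = 18.5%, Blend 2 102/303 = 33.7% → Blend 2
Overall: Formula K 197/381 = 51.7%, Blend 2 218/495 = 44.0% → Formula K
Blend 2 wins each soil group but Formula K wins overall — the comparison reverses. Blend 2's plots skew toward sandy soil, which has a lower base rate.

Yes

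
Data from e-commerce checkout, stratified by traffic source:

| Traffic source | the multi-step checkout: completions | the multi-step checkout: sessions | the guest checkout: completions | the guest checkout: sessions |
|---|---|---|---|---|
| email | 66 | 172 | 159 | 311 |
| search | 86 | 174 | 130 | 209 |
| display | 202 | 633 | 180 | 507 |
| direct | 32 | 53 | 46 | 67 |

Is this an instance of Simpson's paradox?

Email: the multi-step checkout 66/172 = 38.4%, the guest checkout 159/311 = 51.1% → the guest checkout
Search: the multi-step checkout 86/174 = 49.4%, the guest checkout 130/209 = 62.2% → the guest checkout
Display: the multi-step checkout 202/633 = 31.9%, the guest checkout 180/507 = 35.5% → the guest checkout
Direct: the multi-step checkout 32/53 = 60.4%, the guest checkout 46/67 = 68.7% → the guest checkout
Overall: the multi-step checkout 386/1032 = 37.4%, the guest checkout 515/1094 = 47.1% → the guest checkout
The guest checkout wins overall and in every traffic group — no reversal.

No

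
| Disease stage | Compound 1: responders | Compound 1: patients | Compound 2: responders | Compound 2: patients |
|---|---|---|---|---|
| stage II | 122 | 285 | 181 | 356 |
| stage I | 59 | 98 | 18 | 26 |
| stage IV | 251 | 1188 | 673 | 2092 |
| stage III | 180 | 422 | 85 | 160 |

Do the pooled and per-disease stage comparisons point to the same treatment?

Yes

Stage II: Compound 1 122/285 = 42.8%, Compound 2 181/356 = 50.8% → Compound 2
Stage I: Compound 1 59/98 = 60.2%, Compound 2 18/26 = 69.2% → Compound 2
Stage IV: Compound 1 251/1188 = 21.1%, Compound 2 673/2092 = 32.2% → Compound 2
Stage III: Compound 1 180/422 = 42.7%, Compound 2 85/160 = 53.1% → Compound 2
Overall: Compound 1 612/1993 = 30.7%, Compound 2 957/2634 = 36.3% → Compound 2
Compound 2 wins overall and in every disease group — no reversal.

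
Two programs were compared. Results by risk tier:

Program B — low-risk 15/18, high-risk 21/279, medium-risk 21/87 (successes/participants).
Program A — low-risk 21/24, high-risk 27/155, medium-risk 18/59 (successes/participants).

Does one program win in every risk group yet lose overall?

No

Low-risk: Program B 15/18 = 83.3%, Program A 21/24 = 87.5% → Program A
High-risk: Program B 21/279 = 7.5%, Program A 27/155 = 17.4% → Program A
Medium-risk: Program B 21/87 = 24.1%, Program A 18/59 = 30.5% → Program A
Overall: Program B 57/384 = 14.8%, Program A 66/238 = 27.7% → Program A
Program A wins overall and in every risk group — no reversal.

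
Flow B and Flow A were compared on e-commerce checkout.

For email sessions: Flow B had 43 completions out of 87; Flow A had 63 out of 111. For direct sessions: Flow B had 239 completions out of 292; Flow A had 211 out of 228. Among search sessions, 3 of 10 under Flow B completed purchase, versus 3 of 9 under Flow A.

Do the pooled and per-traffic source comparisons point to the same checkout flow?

Email: Flow B 43/87 = 49.4%, Flow A 63/111 = 56.8% → Flow A
Direct: Flow B 239/292 = 81.8%, Flow A 211/228 = 92.5% → Flow A
Search: Flow B 3/10 = 30.0%, Flow A 3/9 = 33.3% → Flow A
Overall: Flow B 285/389 = 73.3%, Flow A 277/348 = 79.6% → Flow A
Flow A wins overall and in every traffic group — no reversal.

Yes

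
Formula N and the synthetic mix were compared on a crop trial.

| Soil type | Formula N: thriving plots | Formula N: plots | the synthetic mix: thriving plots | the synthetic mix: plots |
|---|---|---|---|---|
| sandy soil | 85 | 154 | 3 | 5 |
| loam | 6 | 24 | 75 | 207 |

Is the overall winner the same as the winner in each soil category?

Sandy soil: Formula N 85/154 = 55.2%, the synthetic mix 3/5 = 60.0% → the synthetic mix
Loam: Formula N 6/24 = 25.0%, the synthetic mix 75/207 = 36.2% → the synthetic mix
Overall: Formula N 91/178 = 51.1%, the synthetic mix 78/212 = 36.8% → Formula N
The synthetic mix wins each soil group but Formula N wins overall — the comparison reverses. The synthetic mix's plots skew toward loam, which has a lower base rate.

No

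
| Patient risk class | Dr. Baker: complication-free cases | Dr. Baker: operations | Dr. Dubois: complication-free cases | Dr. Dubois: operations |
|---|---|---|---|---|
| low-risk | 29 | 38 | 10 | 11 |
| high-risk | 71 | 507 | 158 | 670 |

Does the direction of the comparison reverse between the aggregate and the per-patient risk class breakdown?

No

Low-risk: Dr. Baker 29/38 = 76.3%, Dr. Dubois 10/11 = 90.9% → Dr. Dubois
High-risk: Dr. Baker 71/507 = 14.0%, Dr. Dubois 158/670 = 23.6% → Dr. Dubois
Overall: Dr. Baker 100/545 = 18.3%, Dr. Dubois 168/681 = 24.7% → Dr. Dubois
Dr. Dubois wins overall and in every patient risk group — no reversal.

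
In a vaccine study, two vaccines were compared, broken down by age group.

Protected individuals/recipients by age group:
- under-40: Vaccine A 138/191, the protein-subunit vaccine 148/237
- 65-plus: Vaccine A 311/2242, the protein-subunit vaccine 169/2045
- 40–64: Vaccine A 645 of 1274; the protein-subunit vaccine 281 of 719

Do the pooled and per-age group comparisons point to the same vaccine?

Yes

Under-40: Vaccine A 138/191 = 72.3%, the protein-subunit vaccine 148/237 = 62.4% → Vaccine A
65-plus: Vaccine A 311/2242 = 13.9%, the protein-subunit vaccine 169/2045 = 8.3% → Vaccine A
40–64: Vaccine A 645/1274 = 50.6%, the protein-subunit vaccine 281/719 = 39.1% → Vaccine A
Overall: Vaccine A 1094/3707 = 29.5%, the protein-subunit vaccine 598/3001 = 19.9% → Vaccine A
Vaccine A wins overall and in every age group — no reversal.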